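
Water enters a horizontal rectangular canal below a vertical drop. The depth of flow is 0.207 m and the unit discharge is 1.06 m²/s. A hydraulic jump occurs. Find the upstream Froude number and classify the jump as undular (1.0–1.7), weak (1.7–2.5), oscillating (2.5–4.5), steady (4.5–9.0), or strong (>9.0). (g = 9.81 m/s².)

V₁ = q/y₁ = 1.06/0.207 = 5.12 m/s. Fr₁ = V₁/√(g·y₁) = 5.12/√(9.81×0.207) = 3.59.
Fr₁ = 3.59 lies in the oscillating range.

Fr₁ = 3.59; oscillating jump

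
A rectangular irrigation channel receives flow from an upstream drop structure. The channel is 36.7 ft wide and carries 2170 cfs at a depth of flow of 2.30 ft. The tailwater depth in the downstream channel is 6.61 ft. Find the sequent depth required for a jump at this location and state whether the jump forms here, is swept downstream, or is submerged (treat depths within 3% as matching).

q = Q/b = 2170/36.7 = 59.1 ft²/s; V₁ = q/y₁ = 25.7 ft/s. Fr₁ = V₁/√(g·y₁) = 2.99.
Conjugate-depth relation: y₂/y₁ = ½[√(1 + 8Fr₁²) − 1] = ½[√72.39 − 1] = 3.75.
y₂ = 3.75 × 2.30 = 8.63 ft.
Tailwater y_tw = 6.61 ft: y_tw < y₂, so the jump is swept downstream.

y₂ = 8.63 ft; the jump is swept downstream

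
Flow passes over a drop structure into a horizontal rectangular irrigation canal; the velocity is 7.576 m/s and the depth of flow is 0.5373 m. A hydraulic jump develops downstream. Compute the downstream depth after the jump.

Fr₁ = V₁/√(g·y₁) = 7.576/√(9.81×0.5373) = 3.300.
Sequent-depth ratio: y₂/y₁ = ½[√(1 + 8Fr₁²) − 1] = ½[√88.113 − 1] = 4.193.
y₂ = 4.193 × 0.5373 = 2.253 m.

y₂ = 2.253 m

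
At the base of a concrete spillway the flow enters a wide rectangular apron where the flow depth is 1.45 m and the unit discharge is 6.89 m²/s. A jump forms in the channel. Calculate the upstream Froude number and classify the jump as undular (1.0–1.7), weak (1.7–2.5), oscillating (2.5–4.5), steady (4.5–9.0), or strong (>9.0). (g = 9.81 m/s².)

Fr₁ = 1.26; undular jump

V₁ = q/y₁ = 6.89/1.45 = 4.75 m/s. Fr₁ = V₁/√(g·y₁) = 4.75/√(9.81×1.45) = 1.26.
Fr₁ = 1.26 lies in the undular range.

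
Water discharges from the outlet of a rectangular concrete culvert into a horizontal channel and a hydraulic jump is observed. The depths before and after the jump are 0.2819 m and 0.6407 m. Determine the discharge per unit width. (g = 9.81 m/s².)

q = 0.9041 m²/s

For a rectangular channel the momentum equation gives q² = ½·g·y₁·y₂·(y₁ + y₂) = ½×9.81×0.2819×0.6407×0.9226 = 0.8173.
q = √0.8173 = 0.9041 m²/s.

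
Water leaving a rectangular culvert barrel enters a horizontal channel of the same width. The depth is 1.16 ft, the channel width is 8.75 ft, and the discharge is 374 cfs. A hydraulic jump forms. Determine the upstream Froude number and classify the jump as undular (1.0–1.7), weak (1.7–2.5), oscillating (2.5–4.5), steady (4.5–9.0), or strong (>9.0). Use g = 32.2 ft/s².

Fr₁ = 6.03; steady jump

q = Q/b = 374/8.75 = 42.7 ft²/s; V₁ = q/y₁ = 36.8 ft/s. Fr₁ = V₁/√(g·y₁) = 6.03.
Fr₁ = 6.03 lies in the steady range.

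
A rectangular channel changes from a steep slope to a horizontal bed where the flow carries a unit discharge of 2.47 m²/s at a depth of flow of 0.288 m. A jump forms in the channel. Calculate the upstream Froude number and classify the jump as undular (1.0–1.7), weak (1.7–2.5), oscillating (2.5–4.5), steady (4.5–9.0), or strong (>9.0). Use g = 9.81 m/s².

V₁ = q/y₁ = 2.47/0.288 = 8.58 m/s. Fr₁ = V₁/√(g·y₁) = 8.58/√(9.81×0.288) = 5.10.
Fr₁ = 5.10 lies in the steady range.

Fr₁ = 5.10; steady jump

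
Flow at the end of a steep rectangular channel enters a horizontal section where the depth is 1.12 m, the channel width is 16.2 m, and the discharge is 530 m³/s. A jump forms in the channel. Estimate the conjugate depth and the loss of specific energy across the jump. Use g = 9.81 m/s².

y₂ = 13.4 m; ΔE = 30.9 m

q = Q/b = 530/16.2 = 32.7 m²/s; V₁ = q/y₁ = 29.2 m/s. Fr₁ = V₁/√(g·y₁) = 8.81.
From the momentum equation for a rectangular channel, y₂/y₁ = ½[√(1 + 8Fr₁²) − 1] = ½[√622.3 − 1] = 12.0.
y₂ = 12.0 × 1.12 = 13.4 m.
Head loss: ΔE = (y₂ − y₁)³/(4y₁y₂) = (13.4 − 1.12)³/(4×1.12×13.4) = 1856/60.1 = 30.9 m.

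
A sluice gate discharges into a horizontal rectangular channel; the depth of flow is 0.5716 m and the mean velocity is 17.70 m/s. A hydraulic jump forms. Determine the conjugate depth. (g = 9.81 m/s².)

y₂ = 5.763 m

Fr₁ = V₁/√(g·y₁) = 17.70/√(9.81×0.5716) = 7.475.
Conjugate-depth relation: y₂/y₁ = ½[√(1 + 8Fr₁²) − 1] = ½[√447.97 − 1] = 10.08.
y₂ = 10.08 × 0.5716 = 5.763 m.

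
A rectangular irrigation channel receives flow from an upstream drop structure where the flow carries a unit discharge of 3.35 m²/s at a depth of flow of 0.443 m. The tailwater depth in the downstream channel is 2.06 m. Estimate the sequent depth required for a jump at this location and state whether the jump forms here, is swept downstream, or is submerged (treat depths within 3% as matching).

y₂ = 2.06 m; the jump forms here

V₁ = q/y₁ = 3.35/0.443 = 7.56 m/s. Fr₁ = V₁/√(g·y₁) = 7.56/√(9.81×0.443) = 3.63.
From the momentum equation for a rectangular channel, y₂/y₁ = ½[√(1 + 8Fr₁²) − 1] = ½[√106.3 − 1] = 4.65.
y₂ = 4.65 × 0.443 = 2.06 m.
Tailwater y_tw = 2.06 m: y_tw ≈ y₂, so the jump forms here.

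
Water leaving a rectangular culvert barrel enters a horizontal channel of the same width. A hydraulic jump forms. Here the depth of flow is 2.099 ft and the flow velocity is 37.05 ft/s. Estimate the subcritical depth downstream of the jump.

y₂ = 12.37 ft

Fr₁ = V₁/√(g·y₁) = 37.05/√(32.2×2.099) = 4.507.
By Bélanger, y₂/y₁ = ½[√(1 + 8Fr₁²) − 1] = ½[√163.48 − 1] = 5.893.
y₂ = 5.893 × 2.099 = 12.37 ft.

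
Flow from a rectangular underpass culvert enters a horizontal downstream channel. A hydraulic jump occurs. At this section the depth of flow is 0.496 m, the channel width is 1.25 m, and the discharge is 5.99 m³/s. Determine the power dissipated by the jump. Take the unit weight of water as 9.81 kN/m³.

q = Q/b = 5.99/1.25 = 4.79 m²/s; V₁ = q/y₁ = 9.66 m/s. Fr₁ = V₁/√(g·y₁) = 4.38.
Conjugate-depth relation: y₂/y₁ = ½[√(1 + 8Fr₁²) − 1] = ½[√154.5 − 1] = 5.71.
y₂ = 5.71 × 0.496 = 2.83 m.
Head loss: ΔE = (y₂ − y₁)³/(4y₁y₂) = (2.83 − 0.496)³/(4×0.496×2.83) = 12.8/5.62 = 2.27 m.
P = γ·Q·ΔE = 9.81 × 5.99 × 2.27 = 134 kW.

P = 134 kW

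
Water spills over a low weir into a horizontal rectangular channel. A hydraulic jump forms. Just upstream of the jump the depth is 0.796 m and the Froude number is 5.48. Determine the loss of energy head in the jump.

Fr₁ = 5.48 (given).
Bélanger equation: y₂/y₁ = ½[√(1 + 8Fr₁²) − 1] = ½[√241.2 − 1] = 7.27.
y₂ = 7.27 × 0.796 = 5.78 m.
Head loss: ΔE = (y₂ − y₁)³/(4y₁y₂) = (5.78 − 0.796)³/(4×0.796×5.78) = 124/18.4 = 6.74 m.

ΔE = 6.74 m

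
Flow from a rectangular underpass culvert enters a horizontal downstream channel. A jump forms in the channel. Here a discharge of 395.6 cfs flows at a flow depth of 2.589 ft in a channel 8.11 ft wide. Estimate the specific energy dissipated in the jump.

ΔE = 0.8199 ft

q = Q/b = 395.6/8.11 = 48.78 ft²/s; V₁ = q/y₁ = 18.84 ft/s. Fr₁ = V₁/√(g·y₁) = 2.064.
From the momentum equation for a rectangular channel, y₂/y₁ = ½[√(1 + 8Fr₁²) − 1] = ½[√35.065 − 1] = 2.461.
y₂ = 2.461 × 2.589 = 6.371 ft.
Head loss: ΔE = (y₂ − y₁)³/(4y₁y₂) = (6.371 − 2.589)³/(4×2.589×6.371) = 54.09/65.98 = 0.8199 ft.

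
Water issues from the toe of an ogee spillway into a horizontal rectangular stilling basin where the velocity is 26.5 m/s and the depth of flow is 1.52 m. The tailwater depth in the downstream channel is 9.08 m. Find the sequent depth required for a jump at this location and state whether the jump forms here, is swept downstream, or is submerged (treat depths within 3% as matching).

y₂ = 14.0 m; the jump is swept downstream

Fr₁ = V₁/√(g·y₁) = 26.5/√(9.81×1.52) = 6.86.
Conjugate-depth relation: y₂/y₁ = ½[√(1 + 8Fr₁²) − 1] = ½[√377.8 − 1] = 9.22.
y₂ = 9.22 × 1.52 = 14.0 m.
Tailwater y_tw = 9.08 m: y_tw < y₂, so the jump is swept downstream.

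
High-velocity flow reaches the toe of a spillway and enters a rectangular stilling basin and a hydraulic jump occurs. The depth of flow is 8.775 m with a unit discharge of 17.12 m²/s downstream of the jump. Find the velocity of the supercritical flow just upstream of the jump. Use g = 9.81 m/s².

V₂ = q/y₂ = 17.12/8.775 = 1.951 m/s; Fr₂ = V₂/√(g·y₂) = 0.2103.
Since the conjugate-depth ratio holds either way, y₁/y₂ = ½[√(1 + 8Fr₂²) − 1] = ½[√1.3537 − 1] = 0.08175.
y₁ = 0.08175 × 8.775 = 0.7174 m.
V₁ = q/y₁ = 17.12/0.7174 = 23.86 m/s.

V₁ = 23.86 m/s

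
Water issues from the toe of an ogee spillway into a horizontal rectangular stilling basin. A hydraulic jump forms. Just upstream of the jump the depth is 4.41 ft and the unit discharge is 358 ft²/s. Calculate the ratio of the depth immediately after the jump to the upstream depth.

y₂/y₁ = 9.15

V₁ = q/y₁ = 358/4.41 = 81.2 ft/s. Fr₁ = V₁/√(g·y₁) = 81.2/√(32.2×4.41) = 6.81.
Bélanger equation: y₂/y₁ = ½[√(1 + 8Fr₁²) − 1] = ½[√372.3 − 1] = 9.15.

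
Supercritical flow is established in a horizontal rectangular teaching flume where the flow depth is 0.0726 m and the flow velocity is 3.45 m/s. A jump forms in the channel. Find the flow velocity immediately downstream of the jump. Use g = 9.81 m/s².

V₂ = 0.651 m/s

Fr₁ = V₁/√(g·y₁) = 3.45/√(9.81×0.0726) = 4.09.
Conjugate-depth relation: y₂/y₁ = ½[√(1 + 8Fr₁²) − 1] = ½[√134.7 − 1] = 5.30.
y₂ = 5.30 × 0.0726 = 0.385 m.
q = V₁·y₁ = 3.45 × 0.0726 = 0.250 m²/s.
V₂ = q/y₂ = 0.250/0.385 = 0.651 m/s.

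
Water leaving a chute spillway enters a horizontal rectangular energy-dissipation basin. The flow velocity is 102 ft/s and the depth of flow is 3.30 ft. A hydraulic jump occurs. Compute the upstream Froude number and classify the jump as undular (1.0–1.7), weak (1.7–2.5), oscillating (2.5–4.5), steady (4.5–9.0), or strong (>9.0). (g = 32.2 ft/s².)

Fr₁ = 9.89; strong jump

Fr₁ = V₁/√(g·y₁) = 102/√(32.2×3.30) = 9.89.
Fr₁ = 9.89 lies in the strong range.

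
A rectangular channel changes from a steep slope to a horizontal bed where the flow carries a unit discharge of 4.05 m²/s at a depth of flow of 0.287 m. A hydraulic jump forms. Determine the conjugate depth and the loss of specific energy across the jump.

V₁ = q/y₁ = 4.05/0.287 = 14.1 m/s. Fr₁ = V₁/√(g·y₁) = 14.1/√(9.81×0.287) = 8.41.
Bélanger equation: y₂/y₁ = ½[√(1 + 8Fr₁²) − 1] = ½[√566.8 − 1] = 11.4.
y₂ = 11.4 × 0.287 = 3.27 m.
Head loss: ΔE = (y₂ − y₁)³/(4y₁y₂) = (3.27 − 0.287)³/(4×0.287×3.27) = 26.6/3.76 = 7.09 m.

y₂ = 3.27 m; ΔE = 7.09 m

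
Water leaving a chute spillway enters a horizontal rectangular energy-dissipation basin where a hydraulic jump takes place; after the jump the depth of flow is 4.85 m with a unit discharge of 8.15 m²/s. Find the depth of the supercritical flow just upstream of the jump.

y₁ = 0.520 m

V₂ = q/y₂ = 8.15/4.85 = 1.68 m/s; Fr₂ = V₂/√(g·y₂) = 0.244.
The Bélanger relation is symmetric: y₁/y₂ = ½[√(1 + 8Fr₂²) − 1] = ½[√1.475 − 1] = 0.107.
y₁ = 0.107 × 4.85 = 0.520 m.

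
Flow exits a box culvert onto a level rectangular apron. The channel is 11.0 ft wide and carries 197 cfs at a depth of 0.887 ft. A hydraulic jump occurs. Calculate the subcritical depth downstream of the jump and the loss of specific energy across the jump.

q = Q/b = 197/11.0 = 17.9 ft²/s; V₁ = q/y₁ = 20.2 ft/s. Fr₁ = V₁/√(g·y₁) = 3.78.
By Bélanger, y₂/y₁ = ½[√(1 + 8Fr₁²) − 1] = ½[√115.2 − 1] = 4.87.
y₂ = 4.87 × 0.887 = 4.32 ft.
V₂ = q/y₂ = 17.9/4.32 = 4.15 ft/s. E₁ = y₁ + V₁²/2g = 7.22 ft; E₂ = y₂ + V₂²/2g = 4.58 ft. ΔE = E₁ − E₂ = 2.63 ft.

y₂ = 4.32 ft; ΔE = 2.63 ft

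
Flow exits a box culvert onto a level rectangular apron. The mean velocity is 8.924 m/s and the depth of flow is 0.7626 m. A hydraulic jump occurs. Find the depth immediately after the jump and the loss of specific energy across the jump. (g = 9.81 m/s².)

y₂ = 3.158 m; ΔE = 1.427 m

Fr₁ = V₁/√(g·y₁) = 8.924/√(9.81×0.7626) = 3.263.
From the momentum equation for a rectangular channel, y₂/y₁ = ½[√(1 + 8Fr₁²) − 1] = ½[√86.161 − 1] = 4.141.
y₂ = 4.141 × 0.7626 = 3.158 m.
Head loss: ΔE = (y₂ − y₁)³/(4y₁y₂) = (3.158 − 0.7626)³/(4×0.7626×3.158) = 13.75/9.633 = 1.427 m.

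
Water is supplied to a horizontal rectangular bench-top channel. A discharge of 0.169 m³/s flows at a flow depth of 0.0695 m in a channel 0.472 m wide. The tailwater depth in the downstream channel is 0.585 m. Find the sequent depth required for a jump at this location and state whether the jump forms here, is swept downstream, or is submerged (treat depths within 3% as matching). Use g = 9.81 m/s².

q = Q/b = 0.169/0.472 = 0.358 m²/s; V₁ = q/y₁ = 5.15 m/s. Fr₁ = V₁/√(g·y₁) = 6.24.
From the momentum equation for a rectangular channel, y₂/y₁ = ½[√(1 + 8Fr₁²) − 1] = ½[√312.4 − 1] = 8.34.
y₂ = 8.34 × 0.0695 = 0.579 m.
Tailwater y_tw = 0.585 m: y_tw ≈ y₂, so the jump forms here.

y₂ = 0.579 m; the jump forms here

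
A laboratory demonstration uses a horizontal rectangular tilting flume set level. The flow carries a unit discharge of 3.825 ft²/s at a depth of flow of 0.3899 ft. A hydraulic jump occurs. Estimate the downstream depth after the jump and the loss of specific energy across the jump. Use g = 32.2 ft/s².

V₁ = q/y₁ = 3.825/0.3899 = 9.810 ft/s. Fr₁ = V₁/√(g·y₁) = 9.810/√(32.2×0.3899) = 2.769.
Bélanger equation: y₂/y₁ = ½[√(1 + 8Fr₁²) − 1] = ½[√62.325 − 1] = 3.447.
y₂ = 3.447 × 0.3899 = 1.344 ft.
V₂ = q/y₂ = 3.825/1.344 = 2.846 ft/s. E₁ = y₁ + V₁²/2g = 1.884 ft; E₂ = y₂ + V₂²/2g = 1.470 ft. ΔE = E₁ − E₂ = 0.4145 ft.

y₂ = 1.344 ft; ΔE = 0.4145 ft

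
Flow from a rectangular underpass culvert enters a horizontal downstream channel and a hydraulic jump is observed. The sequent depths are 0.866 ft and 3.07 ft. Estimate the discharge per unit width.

q = 13.0 ft²/s

For a rectangular channel the momentum equation gives q² = ½·g·y₁·y₂·(y₁ + y₂) = ½×32.2×0.866×3.07×3.94 = 168.
q = √168 = 13.0 ft²/s.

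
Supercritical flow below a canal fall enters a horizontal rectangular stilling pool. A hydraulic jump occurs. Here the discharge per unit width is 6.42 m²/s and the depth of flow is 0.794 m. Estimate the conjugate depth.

y₂ = 2.88 m

V₁ = q/y₁ = 6.42/0.794 = 8.09 m/s. Fr₁ = V₁/√(g·y₁) = 8.09/√(9.81×0.794) = 2.90.
Sequent-depth ratio: y₂/y₁ = ½[√(1 + 8Fr₁²) − 1] = ½[√68.15 − 1] = 3.63.
y₂ = 3.63 × 0.794 = 2.88 m.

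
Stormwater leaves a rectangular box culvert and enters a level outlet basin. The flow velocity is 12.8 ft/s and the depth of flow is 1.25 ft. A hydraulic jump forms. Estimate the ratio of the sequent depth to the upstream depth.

y₂/y₁ = 2.40

Fr₁ = V₁/√(g·y₁) = 12.8/√(32.2×1.25) = 2.02.
Conjugate-depth relation: y₂/y₁ = ½[√(1 + 8Fr₁²) − 1] = ½[√33.56 − 1] = 2.40.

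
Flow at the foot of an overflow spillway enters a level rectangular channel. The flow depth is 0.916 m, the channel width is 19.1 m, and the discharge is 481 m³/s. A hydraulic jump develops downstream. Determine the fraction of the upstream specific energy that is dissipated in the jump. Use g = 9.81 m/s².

ΔE/E₁ = 0.704 (70.4%)

q = Q/b = 481/19.1 = 25.2 m²/s; V₁ = q/y₁ = 27.5 m/s. Fr₁ = V₁/√(g·y₁) = 9.17.
By Bélanger, y₂/y₁ = ½[√(1 + 8Fr₁²) − 1] = ½[√673.9 − 1] = 12.5.
y₂ = 12.5 × 0.916 = 11.4 m.
E₁ = y₁ + V₁²/2g = 39.4 m. ΔE = (y₂ − y₁)³/(4y₁y₂) = 27.8 m. ΔE/E₁ = 27.8/39.4 = 0.704.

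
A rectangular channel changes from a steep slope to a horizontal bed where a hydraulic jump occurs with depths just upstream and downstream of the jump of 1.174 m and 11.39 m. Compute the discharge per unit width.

q = 28.71 m²/s

For a rectangular channel the momentum equation gives q² = ½·g·y₁·y₂·(y₁ + y₂) = ½×9.81×1.174×11.39×12.56 = 824.1.
q = √824.1 = 28.71 m²/s.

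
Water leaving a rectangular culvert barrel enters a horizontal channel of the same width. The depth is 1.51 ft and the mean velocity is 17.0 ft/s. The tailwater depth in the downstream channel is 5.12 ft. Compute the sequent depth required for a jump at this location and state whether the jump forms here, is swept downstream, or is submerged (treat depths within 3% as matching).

Fr₁ = V₁/√(g·y₁) = 17.0/√(32.2×1.51) = 2.44.
By Bélanger, y₂/y₁ = ½[√(1 + 8Fr₁²) − 1] = ½[√48.55 − 1] = 2.98.
y₂ = 2.98 × 1.51 = 4.51 ft.
Tailwater y_tw = 5.12 ft: y_tw > y₂, so the jump is submerged.

y₂ = 4.51 ft; the jump is submerged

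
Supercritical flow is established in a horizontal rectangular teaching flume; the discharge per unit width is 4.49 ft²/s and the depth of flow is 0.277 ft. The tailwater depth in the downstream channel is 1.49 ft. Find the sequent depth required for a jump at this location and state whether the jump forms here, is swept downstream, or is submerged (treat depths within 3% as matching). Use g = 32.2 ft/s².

y₂ = 1.99 ft; the jump is swept downstream

V₁ = q/y₁ = 4.49/0.277 = 16.2 ft/s. Fr₁ = V₁/√(g·y₁) = 16.2/√(32.2×0.277) = 5.43.
Conjugate-depth relation: y₂/y₁ = ½[√(1 + 8Fr₁²) − 1] = ½[√236.7 − 1] = 7.19.
y₂ = 7.19 × 0.277 = 1.99 ft.
Tailwater y_tw = 1.49 ft: y_tw < y₂, so the jump is swept downstream.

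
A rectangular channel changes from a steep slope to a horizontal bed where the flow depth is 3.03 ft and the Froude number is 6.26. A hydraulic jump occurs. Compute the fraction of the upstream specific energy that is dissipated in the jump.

Fr₁ = 6.26 (given).
Conjugate-depth relation: y₂/y₁ = ½[√(1 + 8Fr₁²) − 1] = ½[√314.5 − 1] = 8.37.
y₂ = 8.37 × 3.03 = 25.4 ft.
E₁ = y₁(1 + Fr₁²/2) = 3.03×(1 + 6.26²/2) = 62.4 ft. ΔE = (y₂ − y₁)³/(4y₁y₂) = 36.2 ft. ΔE/E₁ = 36.2/62.4 = 0.580.

ΔE/E₁ = 0.580 (58.0%)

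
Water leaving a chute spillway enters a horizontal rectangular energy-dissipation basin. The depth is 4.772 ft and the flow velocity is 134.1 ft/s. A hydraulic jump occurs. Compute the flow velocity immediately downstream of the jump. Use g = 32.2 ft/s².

Fr₁ = V₁/√(g·y₁) = 134.1/√(32.2×4.772) = 10.82.
Sequent-depth ratio: y₂/y₁ = ½[√(1 + 8Fr₁²) − 1] = ½[√937.25 − 1] = 14.81.
y₂ = 14.81 × 4.772 = 70.66 ft.
q = V₁·y₁ = 134.1 × 4.772 = 639.9 ft²/s.
V₂ = q/y₂ = 639.9/70.66 = 9.056 ft/s.

V₂ = 9.056 ft/s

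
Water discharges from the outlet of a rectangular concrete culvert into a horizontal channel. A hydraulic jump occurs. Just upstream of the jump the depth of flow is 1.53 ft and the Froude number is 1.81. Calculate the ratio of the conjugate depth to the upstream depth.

Fr₁ = 1.81 (given).
Bélanger equation: y₂/y₁ = ½[√(1 + 8Fr₁²) − 1] = ½[√27.21 − 1] = 2.11.

y₂/y₁ = 2.11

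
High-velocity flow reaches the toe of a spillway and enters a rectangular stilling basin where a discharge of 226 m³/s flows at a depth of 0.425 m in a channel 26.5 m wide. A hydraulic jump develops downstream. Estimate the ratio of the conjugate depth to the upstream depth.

y₂/y₁ = 13.4

q = Q/b = 226/26.5 = 8.53 m²/s; V₁ = q/y₁ = 20.1 m/s. Fr₁ = V₁/√(g·y₁) = 9.83.
By Bélanger, y₂/y₁ = ½[√(1 + 8Fr₁²) − 1] = ½[√773.6 − 1] = 13.4.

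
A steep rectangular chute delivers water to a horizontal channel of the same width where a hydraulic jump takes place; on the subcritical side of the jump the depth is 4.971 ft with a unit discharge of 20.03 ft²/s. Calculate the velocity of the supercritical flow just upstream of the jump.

V₂ = q/y₂ = 20.03/4.971 = 4.029 ft/s; Fr₂ = V₂/√(g·y₂) = 0.3185.
Applying the sequent-depth relation in reverse, y₁/y₂ = ½[√(1 + 8Fr₂²) − 1] = ½[√1.8115 − 1] = 0.1730.
y₁ = 0.1730 × 4.971 = 0.8597 ft.
V₁ = q/y₁ = 20.03/0.8597 = 23.30 ft/s.

V₁ = 23.30 ft/s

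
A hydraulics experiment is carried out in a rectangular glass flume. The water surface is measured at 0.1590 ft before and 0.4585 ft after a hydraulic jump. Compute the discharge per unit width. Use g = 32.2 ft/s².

For a rectangular channel the momentum equation gives q² = ½·g·y₁·y₂·(y₁ + y₂) = ½×32.2×0.1590×0.4585×0.6175 = 0.7248.
q = √0.7248 = 0.8513 ft²/s.

q = 0.8513 ft²/s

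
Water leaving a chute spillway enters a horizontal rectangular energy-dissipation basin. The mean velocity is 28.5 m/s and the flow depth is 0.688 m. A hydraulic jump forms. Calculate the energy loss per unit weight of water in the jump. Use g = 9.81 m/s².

Fr₁ = V₁/√(g·y₁) = 28.5/√(9.81×0.688) = 11.0.
From the momentum equation for a rectangular channel, y₂/y₁ = ½[√(1 + 8Fr₁²) − 1] = ½[√963.8 − 1] = 15.0.
y₂ = 15.0 × 0.688 = 10.3 m.
q = V₁·y₁ = 28.5 × 0.688 = 19.6 m²/s. V₂ = q/y₂ = 19.6/10.3 = 1.90 m/s. E₁ = y₁ + V₁²/2g = 42.1 m; E₂ = y₂ + V₂²/2g = 10.5 m. ΔE = E₁ − E₂ = 31.6 m.

ΔE = 31.6 m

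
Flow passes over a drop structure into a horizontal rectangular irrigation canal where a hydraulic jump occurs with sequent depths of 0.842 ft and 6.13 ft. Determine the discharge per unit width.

For a rectangular channel the momentum equation gives q² = ½·g·y₁·y₂·(y₁ + y₂) = ½×32.2×0.842×6.13×6.97 = 579.
q = √579 = 24.1 ft²/s.

q = 24.1 ft²/s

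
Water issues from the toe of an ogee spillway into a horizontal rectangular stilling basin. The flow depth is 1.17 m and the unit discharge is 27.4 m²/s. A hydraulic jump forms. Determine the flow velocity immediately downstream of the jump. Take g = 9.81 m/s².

V₁ = q/y₁ = 27.4/1.17 = 23.4 m/s. Fr₁ = V₁/√(g·y₁) = 23.4/√(9.81×1.17) = 6.91.
Bélanger equation: y₂/y₁ = ½[√(1 + 8Fr₁²) − 1] = ½[√383.3 − 1] = 9.29.
y₂ = 9.29 × 1.17 = 10.9 m.
V₂ = q/y₂ = 27.4/10.9 = 2.52 m/s.

V₂ = 2.52 m/s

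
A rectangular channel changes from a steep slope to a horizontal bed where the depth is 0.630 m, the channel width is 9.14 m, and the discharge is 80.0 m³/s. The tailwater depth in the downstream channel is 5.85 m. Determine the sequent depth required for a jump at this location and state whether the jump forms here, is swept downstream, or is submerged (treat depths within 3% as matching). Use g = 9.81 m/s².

q = Q/b = 80.0/9.14 = 8.75 m²/s; V₁ = q/y₁ = 13.9 m/s. Fr₁ = V₁/√(g·y₁) = 5.59.
Sequent-depth ratio: y₂/y₁ = ½[√(1 + 8Fr₁²) − 1] = ½[√250.9 − 1] = 7.42.
y₂ = 7.42 × 0.630 = 4.67 m.
Tailwater y_tw = 5.85 m: y_tw > y₂, so the jump is submerged.

y₂ = 4.67 m; the jump is submerged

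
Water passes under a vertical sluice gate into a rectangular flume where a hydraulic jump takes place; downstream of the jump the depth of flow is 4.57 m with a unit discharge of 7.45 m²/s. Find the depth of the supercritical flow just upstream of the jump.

V₂ = q/y₂ = 7.45/4.57 = 1.63 m/s; Fr₂ = V₂/√(g·y₂) = 0.243.
Since the conjugate-depth ratio holds either way, y₁/y₂ = ½[√(1 + 8Fr₂²) − 1] = ½[√1.474 − 1] = 0.107.
y₁ = 0.107 × 4.57 = 0.489 m.

y₁ = 0.489 m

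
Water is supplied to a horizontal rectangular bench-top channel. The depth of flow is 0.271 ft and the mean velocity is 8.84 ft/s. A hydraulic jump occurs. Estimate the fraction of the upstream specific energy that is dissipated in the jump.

Fr₁ = V₁/√(g·y₁) = 8.84/√(32.2×0.271) = 2.99.
Conjugate-depth relation: y₂/y₁ = ½[√(1 + 8Fr₁²) − 1] = ½[√72.64 − 1] = 3.76.
y₂ = 3.76 × 0.271 = 1.02 ft.
E₁ = y₁ + V₁²/2g = 1.48 ft. ΔE = (y₂ − y₁)³/(4y₁y₂) = 0.379 ft. ΔE/E₁ = 0.379/1.48 = 0.256.

ΔE/E₁ = 0.256 (25.6%)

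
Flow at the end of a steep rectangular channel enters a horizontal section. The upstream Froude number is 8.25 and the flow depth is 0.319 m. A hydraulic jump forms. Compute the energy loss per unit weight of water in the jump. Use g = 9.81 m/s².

Fr₁ = 8.25 (given).
From the momentum equation for a rectangular channel, y₂/y₁ = ½[√(1 + 8Fr₁²) − 1] = ½[√545.5 − 1] = 11.2.
y₂ = 11.2 × 0.319 = 3.57 m.
Head loss: ΔE = (y₂ − y₁)³/(4y₁y₂) = (3.57 − 0.319)³/(4×0.319×3.57) = 34.2/4.55 = 7.52 m.

ΔE = 7.52 m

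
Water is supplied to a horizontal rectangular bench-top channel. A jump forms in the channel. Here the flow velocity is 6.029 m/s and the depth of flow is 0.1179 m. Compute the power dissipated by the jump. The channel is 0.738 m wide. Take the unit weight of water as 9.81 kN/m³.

Fr₁ = V₁/√(g·y₁) = 6.029/√(9.81×0.1179) = 5.606.
Sequent-depth ratio: y₂/y₁ = ½[√(1 + 8Fr₁²) − 1] = ½[√252.42 − 1] = 7.444.
y₂ = 7.444 × 0.1179 = 0.8776 m.
Head loss: ΔE = (y₂ − y₁)³/(4y₁y₂) = (0.8776 − 0.1179)³/(4×0.1179×0.8776) = 0.4385/0.4139 = 1.059 m.
q = V₁·y₁ = 6.029 × 0.1179 = 0.7108 m²/s. Q = q·b = 0.7108 × 0.738 = 0.5246 m³/s. P = γ·Q·ΔE = 9.81 × 0.5246 × 1.059 = 5.452 kW.

P = 5.452 kW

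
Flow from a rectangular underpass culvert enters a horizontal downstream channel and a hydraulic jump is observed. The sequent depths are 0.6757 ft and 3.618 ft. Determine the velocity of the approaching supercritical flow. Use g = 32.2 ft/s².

V₁ = 19.24 ft/s

For a rectangular channel the momentum equation gives q² = ½·g·y₁·y₂·(y₁ + y₂) = ½×32.2×0.6757×3.618×4.294 = 169.0.
q = √169.0 = 13.00 ft²/s.
V₁ = q/y₁ = 13.00/0.6757 = 19.24 ft/s.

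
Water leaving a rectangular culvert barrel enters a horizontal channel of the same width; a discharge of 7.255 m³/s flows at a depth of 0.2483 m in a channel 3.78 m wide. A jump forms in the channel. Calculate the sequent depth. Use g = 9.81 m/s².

q = Q/b = 7.255/3.78 = 1.919 m²/s; V₁ = q/y₁ = 7.730 m/s. Fr₁ = V₁/√(g·y₁) = 4.953.
From the momentum equation for a rectangular channel, y₂/y₁ = ½[√(1 + 8Fr₁²) − 1] = ½[√197.24 − 1] = 6.522.
y₂ = 6.522 × 0.2483 = 1.619 m.

y₂ = 1.619 m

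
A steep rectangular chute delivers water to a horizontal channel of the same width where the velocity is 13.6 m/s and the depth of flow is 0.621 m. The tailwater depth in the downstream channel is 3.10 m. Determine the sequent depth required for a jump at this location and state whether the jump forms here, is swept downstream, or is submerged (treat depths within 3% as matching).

Fr₁ = V₁/√(g·y₁) = 13.6/√(9.81×0.621) = 5.51.
From the momentum equation for a rectangular channel, y₂/y₁ = ½[√(1 + 8Fr₁²) − 1] = ½[√243.9 − 1] = 7.31.
y₂ = 7.31 × 0.621 = 4.54 m.
Tailwater y_tw = 3.10 m: y_tw < y₂, so the jump is swept downstream.

y₂ = 4.54 m; the jump is swept downstream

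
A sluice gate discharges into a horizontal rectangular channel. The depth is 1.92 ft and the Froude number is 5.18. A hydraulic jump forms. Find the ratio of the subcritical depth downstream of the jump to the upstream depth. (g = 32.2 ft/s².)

y₂/y₁ = 6.84

Fr₁ = 5.18 (given).
Conjugate-depth relation: y₂/y₁ = ½[√(1 + 8Fr₁²) − 1] = ½[√215.7 − 1] = 6.84.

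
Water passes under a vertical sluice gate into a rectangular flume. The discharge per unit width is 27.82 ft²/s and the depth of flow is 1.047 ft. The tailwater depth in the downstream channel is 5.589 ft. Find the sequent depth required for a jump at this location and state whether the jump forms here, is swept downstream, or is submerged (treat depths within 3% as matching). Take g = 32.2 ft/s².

y₂ = 6.273 ft; the jump is swept downstream

V₁ = q/y₁ = 27.82/1.047 = 26.57 ft/s. Fr₁ = V₁/√(g·y₁) = 26.57/√(32.2×1.047) = 4.576.
Sequent-depth ratio: y₂/y₁ = ½[√(1 + 8Fr₁²) − 1] = ½[√168.54 − 1] = 5.991.
y₂ = 5.991 × 1.047 = 6.273 ft.
Tailwater y_tw = 5.589 ft: y_tw < y₂, so the jump is swept downstream.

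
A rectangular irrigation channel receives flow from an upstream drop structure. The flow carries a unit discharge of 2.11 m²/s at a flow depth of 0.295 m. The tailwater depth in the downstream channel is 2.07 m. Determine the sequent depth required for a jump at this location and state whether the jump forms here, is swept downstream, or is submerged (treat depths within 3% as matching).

V₁ = q/y₁ = 2.11/0.295 = 7.15 m/s. Fr₁ = V₁/√(g·y₁) = 7.15/√(9.81×0.295) = 4.20.
Bélanger equation: y₂/y₁ = ½[√(1 + 8Fr₁²) − 1] = ½[√142.4 − 1] = 5.47.
y₂ = 5.47 × 0.295 = 1.61 m.
Tailwater y_tw = 2.07 m: y_tw > y₂, so the jump is submerged.

y₂ = 1.61 m; the jump is submerged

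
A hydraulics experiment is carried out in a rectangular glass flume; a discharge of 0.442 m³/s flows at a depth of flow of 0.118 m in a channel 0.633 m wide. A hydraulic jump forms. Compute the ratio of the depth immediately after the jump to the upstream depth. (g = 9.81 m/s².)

y₂/y₁ = 7.29

q = Q/b = 0.442/0.633 = 0.698 m²/s; V₁ = q/y₁ = 5.92 m/s. Fr₁ = V₁/√(g·y₁) = 5.50.
Conjugate-depth relation: y₂/y₁ = ½[√(1 + 8Fr₁²) − 1] = ½[√243.0 − 1] = 7.29.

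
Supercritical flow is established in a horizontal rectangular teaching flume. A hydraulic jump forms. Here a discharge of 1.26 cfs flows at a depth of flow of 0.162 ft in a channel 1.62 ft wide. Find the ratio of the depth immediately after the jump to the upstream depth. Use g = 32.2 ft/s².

y₂/y₁ = 2.51

q = Q/b = 1.26/1.62 = 0.778 ft²/s; V₁ = q/y₁ = 4.80 ft/s. Fr₁ = V₁/√(g·y₁) = 2.10.
Bélanger equation: y₂/y₁ = ½[√(1 + 8Fr₁²) − 1] = ½[√36.35 − 1] = 2.51.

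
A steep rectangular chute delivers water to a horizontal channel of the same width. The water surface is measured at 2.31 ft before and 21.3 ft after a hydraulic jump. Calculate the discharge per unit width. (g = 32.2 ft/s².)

For a rectangular channel the momentum equation gives q² = ½·g·y₁·y₂·(y₁ + y₂) = ½×32.2×2.31×21.3×23.6 = 18703.
q = √18703 = 137 ft²/s.

q = 137 ft²/s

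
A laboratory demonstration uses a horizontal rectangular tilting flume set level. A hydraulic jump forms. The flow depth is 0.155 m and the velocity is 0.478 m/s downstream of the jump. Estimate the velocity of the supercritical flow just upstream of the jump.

Fr₂ = V₂/√(g·y₂) = 0.478/√(9.81×0.155) = 0.388.
Since the conjugate-depth ratio holds either way, y₁/y₂ = ½[√(1 + 8Fr₂²) − 1] = ½[√2.202 − 1] = 0.242.
y₁ = 0.242 × 0.155 = 0.0375 m.
V₁ = q/y₁ = 0.0741/0.0375 = 1.98 m/s.

V₁ = 1.98 m/s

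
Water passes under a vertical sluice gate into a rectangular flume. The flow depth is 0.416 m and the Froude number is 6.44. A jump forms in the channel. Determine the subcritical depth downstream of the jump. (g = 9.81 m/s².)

Fr₁ = 6.44 (given).
From the momentum equation for a rectangular channel, y₂/y₁ = ½[√(1 + 8Fr₁²) − 1] = ½[√332.8 − 1] = 8.62.
y₂ = 8.62 × 0.416 = 3.59 m.

y₂ = 3.59 m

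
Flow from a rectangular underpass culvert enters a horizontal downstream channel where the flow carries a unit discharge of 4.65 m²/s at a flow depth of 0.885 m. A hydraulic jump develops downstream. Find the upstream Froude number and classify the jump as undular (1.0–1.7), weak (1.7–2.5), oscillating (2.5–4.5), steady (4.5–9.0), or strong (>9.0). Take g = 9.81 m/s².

Fr₁ = 1.78; weak jump

V₁ = q/y₁ = 4.65/0.885 = 5.25 m/s. Fr₁ = V₁/√(g·y₁) = 5.25/√(9.81×0.885) = 1.78.
Fr₁ = 1.78 lies in the weak range.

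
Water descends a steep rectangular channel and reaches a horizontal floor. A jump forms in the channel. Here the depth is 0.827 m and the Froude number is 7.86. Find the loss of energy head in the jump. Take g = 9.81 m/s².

Fr₁ = 7.86 (given).
Sequent-depth ratio: y₂/y₁ = ½[√(1 + 8Fr₁²) − 1] = ½[√495.2 − 1] = 10.6.
y₂ = 10.6 × 0.827 = 8.79 m.
V₁ = Fr₁·√(g·y₁) = 7.86×√(9.81×0.827) = 22.4 m/s; q = V₁·y₁ = 18.5 m²/s. V₂ = q/y₂ = 18.5/8.79 = 2.11 m/s. E₁ = y₁ + V₁²/2g = 26.4 m; E₂ = y₂ + V₂²/2g = 9.01 m. ΔE = E₁ − E₂ = 17.4 m.

ΔE = 17.4 m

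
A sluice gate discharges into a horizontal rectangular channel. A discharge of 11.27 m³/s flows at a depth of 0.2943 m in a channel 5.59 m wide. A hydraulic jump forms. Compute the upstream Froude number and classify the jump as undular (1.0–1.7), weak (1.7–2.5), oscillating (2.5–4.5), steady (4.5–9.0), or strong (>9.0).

q = Q/b = 11.27/5.59 = 2.016 m²/s; V₁ = q/y₁ = 6.850 m/s. Fr₁ = V₁/√(g·y₁) = 4.032.
Fr₁ = 4.032 lies in the oscillating range.

Fr₁ = 4.032; oscillating jump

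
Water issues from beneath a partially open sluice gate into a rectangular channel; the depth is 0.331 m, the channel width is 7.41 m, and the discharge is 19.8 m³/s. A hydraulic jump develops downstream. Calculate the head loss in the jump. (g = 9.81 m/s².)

ΔE = 1.62 m

q = Q/b = 19.8/7.41 = 2.67 m²/s; V₁ = q/y₁ = 8.07 m/s. Fr₁ = V₁/√(g·y₁) = 4.48.
Sequent-depth ratio: y₂/y₁ = ½[√(1 + 8Fr₁²) − 1] = ½[√161.6 − 1] = 5.86.
y₂ = 5.86 × 0.331 = 1.94 m.
V₂ = q/y₂ = 2.67/1.94 = 1.38 m/s. E₁ = y₁ + V₁²/2g = 3.65 m; E₂ = y₂ + V₂²/2g = 2.03 m. ΔE = E₁ − E₂ = 1.62 m.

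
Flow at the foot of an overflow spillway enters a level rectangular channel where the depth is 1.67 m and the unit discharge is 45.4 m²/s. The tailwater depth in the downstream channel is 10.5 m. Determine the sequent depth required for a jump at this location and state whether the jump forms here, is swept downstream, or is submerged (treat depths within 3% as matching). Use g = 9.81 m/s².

V₁ = q/y₁ = 45.4/1.67 = 27.2 m/s. Fr₁ = V₁/√(g·y₁) = 27.2/√(9.81×1.67) = 6.72.
By Bélanger, y₂/y₁ = ½[√(1 + 8Fr₁²) − 1] = ½[√361.9 − 1] = 9.01.
y₂ = 9.01 × 1.67 = 15.0 m.
Tailwater y_tw = 10.5 m: y_tw < y₂, so the jump is swept downstream.

y₂ = 15.0 m; the jump is swept downstream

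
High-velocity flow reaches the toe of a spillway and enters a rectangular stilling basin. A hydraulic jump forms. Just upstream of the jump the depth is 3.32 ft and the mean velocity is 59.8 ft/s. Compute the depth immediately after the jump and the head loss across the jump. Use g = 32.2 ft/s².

Fr₁ = V₁/√(g·y₁) = 59.8/√(32.2×3.32) = 5.78.
Conjugate-depth relation: y₂/y₁ = ½[√(1 + 8Fr₁²) − 1] = ½[√268.6 − 1] = 7.69.
y₂ = 7.69 × 3.32 = 25.5 ft.
q = V₁·y₁ = 59.8 × 3.32 = 199 ft²/s. V₂ = q/y₂ = 199/25.5 = 7.77 ft/s. E₁ = y₁ + V₁²/2g = 58.8 ft; E₂ = y₂ + V₂²/2g = 26.5 ft. ΔE = E₁ − E₂ = 32.4 ft.

y₂ = 25.5 ft; ΔE = 32.4 ft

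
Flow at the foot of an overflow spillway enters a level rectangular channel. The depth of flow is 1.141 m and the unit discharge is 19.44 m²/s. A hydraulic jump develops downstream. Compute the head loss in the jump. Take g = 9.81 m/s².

ΔE = 7.942 m

V₁ = q/y₁ = 19.44/1.141 = 17.04 m/s. Fr₁ = V₁/√(g·y₁) = 17.04/√(9.81×1.141) = 5.093.
By Bélanger, y₂/y₁ = ½[√(1 + 8Fr₁²) − 1] = ½[√208.47 − 1] = 6.719.
y₂ = 6.719 × 1.141 = 7.667 m.
V₂ = q/y₂ = 19.44/7.667 = 2.536 m/s. E₁ = y₁ + V₁²/2g = 15.94 m; E₂ = y₂ + V₂²/2g = 7.994 m. ΔE = E₁ − E₂ = 7.942 m.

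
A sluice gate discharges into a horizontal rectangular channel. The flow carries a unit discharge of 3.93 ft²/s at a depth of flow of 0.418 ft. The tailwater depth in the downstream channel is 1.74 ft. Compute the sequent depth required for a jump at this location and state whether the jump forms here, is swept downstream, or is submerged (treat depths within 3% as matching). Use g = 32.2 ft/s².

y₂ = 1.32 ft; the jump is submerged

V₁ = q/y₁ = 3.93/0.418 = 9.40 ft/s. Fr₁ = V₁/√(g·y₁) = 9.40/√(32.2×0.418) = 2.56.
Bélanger equation: y₂/y₁ = ½[√(1 + 8Fr₁²) − 1] = ½[√53.54 − 1] = 3.16.
y₂ = 3.16 × 0.418 = 1.32 ft.
Tailwater y_tw = 1.74 ft: y_tw > y₂, so the jump is submerged.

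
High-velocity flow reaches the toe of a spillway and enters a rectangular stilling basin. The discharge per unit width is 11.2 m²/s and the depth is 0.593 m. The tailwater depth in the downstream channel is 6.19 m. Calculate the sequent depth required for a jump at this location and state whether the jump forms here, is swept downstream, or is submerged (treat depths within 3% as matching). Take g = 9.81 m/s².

V₁ = q/y₁ = 11.2/0.593 = 18.9 m/s. Fr₁ = V₁/√(g·y₁) = 18.9/√(9.81×0.593) = 7.83.
Sequent-depth ratio: y₂/y₁ = ½[√(1 + 8Fr₁²) − 1] = ½[√491.6 − 1] = 10.6.
y₂ = 10.6 × 0.593 = 6.28 m.
Tailwater y_tw = 6.19 m: y_tw ≈ y₂, so the jump forms here.

y₂ = 6.28 m; the jump forms here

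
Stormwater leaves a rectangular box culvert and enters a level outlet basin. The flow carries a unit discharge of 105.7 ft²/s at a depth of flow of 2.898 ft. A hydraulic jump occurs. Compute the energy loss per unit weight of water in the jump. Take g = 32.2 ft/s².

ΔE = 8.588 ft

V₁ = q/y₁ = 105.7/2.898 = 36.47 ft/s. Fr₁ = V₁/√(g·y₁) = 36.47/√(32.2×2.898) = 3.776.
Bélanger equation: y₂/y₁ = ½[√(1 + 8Fr₁²) − 1] = ½[√115.05 − 1] = 4.863.
y₂ = 4.863 × 2.898 = 14.09 ft.
Head loss: ΔE = (y₂ − y₁)³/(4y₁y₂) = (14.09 − 2.898)³/(4×2.898×14.09) = 1403/163.4 = 8.588 ft.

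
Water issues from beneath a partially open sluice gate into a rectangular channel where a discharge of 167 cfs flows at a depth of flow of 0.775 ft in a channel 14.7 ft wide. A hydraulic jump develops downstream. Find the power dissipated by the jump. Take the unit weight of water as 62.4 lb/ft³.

P = 19.2 hp

q = Q/b = 167/14.7 = 11.4 ft²/s; V₁ = q/y₁ = 14.7 ft/s. Fr₁ = V₁/√(g·y₁) = 2.93.
From the momentum equation for a rectangular channel, y₂/y₁ = ½[√(1 + 8Fr₁²) − 1] = ½[√69.89 − 1] = 3.68.
y₂ = 3.68 × 0.775 = 2.85 ft.
Head loss: ΔE = (y₂ − y₁)³/(4y₁y₂) = (2.85 − 0.775)³/(4×0.775×2.85) = 8.96/8.84 = 1.01 ft.
P = γ·Q·ΔE/550 = 62.4 × 167 × 1.01 / 550 = 19.2 hp.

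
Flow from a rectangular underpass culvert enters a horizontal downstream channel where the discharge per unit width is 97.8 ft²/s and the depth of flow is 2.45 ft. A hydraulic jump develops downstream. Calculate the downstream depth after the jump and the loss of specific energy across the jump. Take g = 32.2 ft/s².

y₂ = 14.4 ft; ΔE = 12.1 ft

V₁ = q/y₁ = 97.8/2.45 = 39.9 ft/s. Fr₁ = V₁/√(g·y₁) = 39.9/√(32.2×2.45) = 4.49.
Conjugate-depth relation: y₂/y₁ = ½[√(1 + 8Fr₁²) − 1] = ½[√162.6 − 1] = 5.88.
y₂ = 5.88 × 2.45 = 14.4 ft.
V₂ = q/y₂ = 97.8/14.4 = 6.79 ft/s. E₁ = y₁ + V₁²/2g = 27.2 ft; E₂ = y₂ + V₂²/2g = 15.1 ft. ΔE = E₁ − E₂ = 12.1 ft.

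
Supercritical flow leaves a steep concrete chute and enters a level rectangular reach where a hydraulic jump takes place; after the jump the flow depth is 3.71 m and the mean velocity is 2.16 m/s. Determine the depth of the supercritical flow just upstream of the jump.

y₁ = 0.785 m

Fr₂ = V₂/√(g·y₂) = 2.16/√(9.81×3.71) = 0.358.
Applying the sequent-depth relation in reverse, y₁/y₂ = ½[√(1 + 8Fr₂²) − 1] = ½[√2.026 − 1] = 0.212.
y₁ = 0.212 × 3.71 = 0.785 m.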